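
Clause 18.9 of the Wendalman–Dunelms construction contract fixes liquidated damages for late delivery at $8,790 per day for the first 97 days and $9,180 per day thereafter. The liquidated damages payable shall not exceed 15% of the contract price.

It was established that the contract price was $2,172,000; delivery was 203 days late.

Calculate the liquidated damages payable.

$325,800

First 97 days: 97 × $8,790 = $852,630
Remaining days: (203 − 97) × $9,180 = $973,080
Accrued per-day damages: $852,630 + $973,080 = $1,825,710
Cap: 15% of $2,172,000 = $325,800
Cap at $325,800: $1,825,710 exceeds the cap → $325,800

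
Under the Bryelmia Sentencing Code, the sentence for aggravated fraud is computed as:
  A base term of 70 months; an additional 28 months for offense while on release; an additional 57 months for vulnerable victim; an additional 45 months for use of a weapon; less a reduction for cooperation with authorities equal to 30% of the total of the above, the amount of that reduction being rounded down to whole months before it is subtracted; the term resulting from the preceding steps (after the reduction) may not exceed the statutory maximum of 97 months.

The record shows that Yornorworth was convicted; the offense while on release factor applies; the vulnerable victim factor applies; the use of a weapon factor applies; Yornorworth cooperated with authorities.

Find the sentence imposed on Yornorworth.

97 months

Offense while on release enhancement: +28 months
Vulnerable victim enhancement: +57 months
Use of a weapon enhancement: +45 months
Adjusted term: 70 months + 28 months + 57 months + 45 months = 200 months
Cooperation with authorities reduction: 30% of 200 months = 60 months (rounded down)
After reduction: 200 − 60 = 140 months
Cap at 97 months: 140 months exceeds the cap → 97 months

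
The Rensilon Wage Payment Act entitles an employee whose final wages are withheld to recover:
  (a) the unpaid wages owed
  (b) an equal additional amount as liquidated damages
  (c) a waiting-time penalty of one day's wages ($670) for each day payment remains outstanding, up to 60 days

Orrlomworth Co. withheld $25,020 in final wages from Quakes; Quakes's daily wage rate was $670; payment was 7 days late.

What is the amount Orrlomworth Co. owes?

$54,730

Liquidated damages (equal amount): $25,020
Penalty days: min(7, 60) = 7
Waiting-time penalty: 7 × $670 = $4,690
Total award: $25,020 + $25,020 + $4,690 = $54,730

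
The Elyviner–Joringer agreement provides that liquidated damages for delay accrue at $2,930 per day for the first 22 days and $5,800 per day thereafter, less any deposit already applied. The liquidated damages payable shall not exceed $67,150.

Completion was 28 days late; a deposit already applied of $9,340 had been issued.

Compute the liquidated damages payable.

$67,150

First 22 days: 22 × $2,930 = $64,460
Remaining days: (28 − 22) × $5,800 = $34,800
Accrued per-day damages: $64,460 + $34,800 = $99,260
Less deposit already applied: $99,260 − $9,340 = $89,920
Cap at $67,150: $89,920 exceeds the cap → $67,150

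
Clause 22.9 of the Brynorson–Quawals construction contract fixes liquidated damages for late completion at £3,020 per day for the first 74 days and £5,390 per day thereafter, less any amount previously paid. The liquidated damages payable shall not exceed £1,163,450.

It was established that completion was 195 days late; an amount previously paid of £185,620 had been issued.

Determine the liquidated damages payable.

First 74 days: 74 × £3,020 = £223,480
Remaining days: (195 − 74) × £5,390 = £652,190
Accrued per-day damages: £223,480 + £652,190 = £875,670
Less amount previously paid: £875,670 − £185,620 = £690,050
Cap at £1,163,450: £690,050 is within the cap, no reduction.

Liquidated damages: £690,050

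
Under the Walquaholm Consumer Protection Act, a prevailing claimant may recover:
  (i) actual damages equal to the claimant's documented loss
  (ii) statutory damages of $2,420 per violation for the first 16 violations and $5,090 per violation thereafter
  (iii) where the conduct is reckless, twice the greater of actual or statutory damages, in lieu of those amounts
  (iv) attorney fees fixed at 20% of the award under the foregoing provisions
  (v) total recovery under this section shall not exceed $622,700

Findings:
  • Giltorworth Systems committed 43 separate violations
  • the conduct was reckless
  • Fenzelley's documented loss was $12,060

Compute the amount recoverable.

$422,760

First 16 violations: 16 × $2,420 = $38,720
Remaining violations: (43 − 16) × $5,090 = $137,430
Statutory damages: $38,720 + $137,430 = $176,150
Greater of actual damages ($12,060) or statutory damages ($176,150): $176,150
Doubled: 2 × $176,150 = $352,300
Attorney fees: 20% of $352,300 = $70,460
Total before cap: $352,300 + $70,460 = $422,760
Cap at $622,700: $422,760 is within the cap, no reduction.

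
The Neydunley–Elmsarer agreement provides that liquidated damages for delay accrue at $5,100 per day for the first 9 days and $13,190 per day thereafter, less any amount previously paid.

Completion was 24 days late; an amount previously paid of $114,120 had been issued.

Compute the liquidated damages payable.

First 9 days: 9 × $5,100 = $45,900
Remaining days: (24 − 9) × $13,190 = $197,850
Accrued per-day damages: $45,900 + $197,850 = $243,750
Less amount previously paid: $243,750 − $114,120 = $129,630

$129,630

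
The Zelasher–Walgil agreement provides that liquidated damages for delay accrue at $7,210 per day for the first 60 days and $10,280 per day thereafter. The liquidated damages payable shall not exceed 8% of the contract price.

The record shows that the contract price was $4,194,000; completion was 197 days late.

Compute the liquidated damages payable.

First 60 days: 60 × $7,210 = $432,600
Remaining days: (197 − 60) × $10,280 = $1,408,360
Accrued per-day damages: $432,600 + $1,408,360 = $1,840,960
Cap: 8% of $4,194,000 = $335,520
Cap at $335,520: $1,840,960 exceeds the cap → $335,520

$335,520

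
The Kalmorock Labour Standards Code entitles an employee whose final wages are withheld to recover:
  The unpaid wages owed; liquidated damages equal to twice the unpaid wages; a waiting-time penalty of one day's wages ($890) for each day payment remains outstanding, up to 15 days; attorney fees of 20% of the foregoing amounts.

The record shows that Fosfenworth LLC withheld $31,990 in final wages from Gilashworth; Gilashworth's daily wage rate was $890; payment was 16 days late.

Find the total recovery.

$131,184

Doubled: 2 × $31,990 = $63,980
Penalty days: min(16, 15) = 15
Waiting-time penalty: 15 × $890 = $13,350
Subtotal: $31,990 + $63,980 + $13,350 = $109,320
Attorney fees: 20% of $109,320 = $21,864
Total award: $109,320 + $21,864 = $131,184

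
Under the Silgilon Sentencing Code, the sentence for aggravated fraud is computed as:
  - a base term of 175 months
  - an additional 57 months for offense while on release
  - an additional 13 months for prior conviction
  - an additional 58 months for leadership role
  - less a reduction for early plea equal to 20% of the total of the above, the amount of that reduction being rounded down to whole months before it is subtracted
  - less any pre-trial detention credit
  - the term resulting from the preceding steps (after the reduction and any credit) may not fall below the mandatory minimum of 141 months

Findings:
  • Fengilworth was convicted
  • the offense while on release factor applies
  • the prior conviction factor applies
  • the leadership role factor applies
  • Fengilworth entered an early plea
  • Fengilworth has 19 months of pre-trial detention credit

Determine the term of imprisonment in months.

Offense while on release enhancement: +57 months
Prior conviction enhancement: +13 months
Leadership role enhancement: +58 months
Adjusted term: 175 months + 57 months + 13 months + 58 months = 303 months
Early plea reduction: 20% of 303 months = 60 months (rounded down)
After reduction: 303 − 60 = 243 months
Less pre-trial detention credit: 243 months − 19 months = 224 months
Minimum 141 months: 224 months meets the minimum, no increase.

224 months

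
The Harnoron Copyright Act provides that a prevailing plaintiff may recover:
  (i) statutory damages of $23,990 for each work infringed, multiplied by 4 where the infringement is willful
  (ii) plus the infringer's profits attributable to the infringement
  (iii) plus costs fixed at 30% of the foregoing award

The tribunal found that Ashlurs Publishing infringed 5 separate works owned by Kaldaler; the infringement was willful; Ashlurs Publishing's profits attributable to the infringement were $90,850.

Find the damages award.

Statutory damages: 5 × $23,990 = $119,950
Multiplied by 4: 4 × $119,950 = $479,800
Combined award: $479,800 + $90,850 = $570,650
Costs: 30% of $570,650 = $171,195
Award plus costs: $570,650 + $171,195 = $741,845

Award: $741,845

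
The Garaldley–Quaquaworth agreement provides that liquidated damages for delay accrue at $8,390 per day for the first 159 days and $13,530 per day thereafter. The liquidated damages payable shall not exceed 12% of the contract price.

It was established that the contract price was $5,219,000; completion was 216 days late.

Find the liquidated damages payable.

Liquidated damages: $626,280

First 159 days: 159 × $8,390 = $1,334,010
Remaining days: (216 − 159) × $13,530 = $771,210
Accrued per-day damages: $1,334,010 + $771,210 = $2,105,220
Cap: 12% of $5,219,000 = $626,280
Cap at $626,280: $2,105,220 exceeds the cap → $626,280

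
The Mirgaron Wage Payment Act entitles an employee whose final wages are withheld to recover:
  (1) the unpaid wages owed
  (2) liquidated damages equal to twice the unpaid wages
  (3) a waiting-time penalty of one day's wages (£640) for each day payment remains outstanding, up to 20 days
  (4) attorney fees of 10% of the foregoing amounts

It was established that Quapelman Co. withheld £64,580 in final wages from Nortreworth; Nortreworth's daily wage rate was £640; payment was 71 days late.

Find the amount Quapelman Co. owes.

Total award: £227,194

Doubled: 2 × £64,580 = £129,160
Penalty days: min(71, 20) = 20
Waiting-time penalty: 20 × £640 = £12,800
Subtotal: £64,580 + £129,160 + £12,800 = £206,540
Attorney fees: 10% of £206,540 = £20,654
Total award: £206,540 + £20,654 = £227,194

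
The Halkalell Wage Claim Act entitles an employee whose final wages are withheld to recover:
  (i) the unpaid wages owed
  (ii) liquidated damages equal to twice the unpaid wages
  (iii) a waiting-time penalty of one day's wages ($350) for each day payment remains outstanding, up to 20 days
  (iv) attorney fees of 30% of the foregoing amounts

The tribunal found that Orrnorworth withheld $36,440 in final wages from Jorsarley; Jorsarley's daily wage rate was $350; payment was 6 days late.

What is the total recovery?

$144,846

Doubled: 2 × $36,440 = $72,880
Penalty days: min(6, 20) = 6
Waiting-time penalty: 6 × $350 = $2,100
Subtotal: $36,440 + $72,880 + $2,100 = $111,420
Attorney fees: 30% of $111,420 = $33,426
Total award: $111,420 + $33,426 = $144,846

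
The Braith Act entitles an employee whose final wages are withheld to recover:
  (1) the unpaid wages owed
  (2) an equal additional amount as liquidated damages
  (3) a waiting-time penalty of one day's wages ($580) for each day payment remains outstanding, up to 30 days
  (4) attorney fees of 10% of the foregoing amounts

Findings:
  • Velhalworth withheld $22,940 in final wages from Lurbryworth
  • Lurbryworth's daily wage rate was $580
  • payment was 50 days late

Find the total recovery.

Liquidated damages (equal amount): $22,940
Penalty days: min(50, 30) = 30
Waiting-time penalty: 30 × $580 = $17,400
Subtotal: $22,940 + $22,940 + $17,400 = $63,280
Attorney fees: 10% of $63,280 = $6,328
Total award: $63,280 + $6,328 = $69,608

$69,608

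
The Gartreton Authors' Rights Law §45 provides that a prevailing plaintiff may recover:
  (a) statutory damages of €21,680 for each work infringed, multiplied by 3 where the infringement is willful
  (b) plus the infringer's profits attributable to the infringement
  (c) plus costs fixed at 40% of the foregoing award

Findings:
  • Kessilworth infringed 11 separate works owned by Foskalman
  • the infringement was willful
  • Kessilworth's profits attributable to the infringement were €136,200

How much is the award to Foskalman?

Statutory damages: 11 × €21,680 = €238,480
Trebled: 3 × €238,480 = €715,440
Combined award: €715,440 + €136,200 = €851,640
Costs: 40% of €851,640 = €340,656
Award plus costs: €851,640 + €340,656 = €1,192,296

€1,192,296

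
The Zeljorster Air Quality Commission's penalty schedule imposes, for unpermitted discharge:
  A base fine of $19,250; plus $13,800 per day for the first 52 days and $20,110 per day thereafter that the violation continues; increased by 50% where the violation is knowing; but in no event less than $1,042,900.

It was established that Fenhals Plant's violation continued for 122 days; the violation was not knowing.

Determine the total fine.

First 52 days: 52 × $13,800 = $717,600
Remaining days: (122 − 52) × $20,110 = $1,407,700
Per-day component: $717,600 + $1,407,700 = $2,125,300
Base plus per-day: $19,250 + $2,125,300 = $2,144,550
The violation was not knowing: no 50% increase.
Minimum $1,042,900: $2,144,550 meets the minimum, no increase.

$2,144,550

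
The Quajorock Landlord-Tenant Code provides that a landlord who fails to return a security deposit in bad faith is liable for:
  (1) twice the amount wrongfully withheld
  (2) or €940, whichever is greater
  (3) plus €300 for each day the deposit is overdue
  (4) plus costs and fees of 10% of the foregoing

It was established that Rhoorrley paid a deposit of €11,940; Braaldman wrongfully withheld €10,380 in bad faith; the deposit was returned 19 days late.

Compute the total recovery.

Doubled: 2 × €10,380 = €20,760
Minimum €940: €20,760 meets the minimum, no increase.
Late-return penalty: 19 × €300 = €5,700
Damages plus late penalty: €20,760 + €5,700 = €26,460
Costs and fees: 10% of €26,460 = €2,646
Total recovery: €26,460 + €2,646 = €29,106

€29,106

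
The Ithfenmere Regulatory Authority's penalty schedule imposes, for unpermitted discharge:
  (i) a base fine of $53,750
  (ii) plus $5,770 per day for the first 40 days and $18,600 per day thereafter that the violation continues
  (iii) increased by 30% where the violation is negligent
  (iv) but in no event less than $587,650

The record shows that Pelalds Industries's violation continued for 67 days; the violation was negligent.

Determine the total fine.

$1,022,775

First 40 days: 40 × $5,770 = $230,800
Remaining days: (67 − 40) × $18,600 = $502,200
Per-day component: $230,800 + $502,200 = $733,000
Base plus per-day: $53,750 + $733,000 = $786,750
Enhancement: 30% of $786,750 = $236,025
Enhanced fine: $786,750 + $236,025 = $1,022,775
Minimum $587,650: $1,022,775 meets the minimum, no increase.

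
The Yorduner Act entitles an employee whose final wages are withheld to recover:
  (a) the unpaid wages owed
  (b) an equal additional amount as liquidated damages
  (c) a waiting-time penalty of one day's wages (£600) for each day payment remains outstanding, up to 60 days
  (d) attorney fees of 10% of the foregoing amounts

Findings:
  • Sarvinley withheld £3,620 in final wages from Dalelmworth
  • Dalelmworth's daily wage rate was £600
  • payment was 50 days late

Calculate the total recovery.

Liquidated damages (equal amount): £3,620
Penalty days: min(50, 60) = 50
Waiting-time penalty: 50 × £600 = £30,000
Subtotal: £3,620 + £3,620 + £30,000 = £37,240
Attorney fees: 10% of £37,240 = £3,724
Total award: £37,240 + £3,724 = £40,964

£40,964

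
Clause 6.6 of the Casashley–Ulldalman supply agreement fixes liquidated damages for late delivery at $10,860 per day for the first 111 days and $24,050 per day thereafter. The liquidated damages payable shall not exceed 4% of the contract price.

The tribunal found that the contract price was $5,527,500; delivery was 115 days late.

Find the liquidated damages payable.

$221,100

First 111 days: 111 × $10,860 = $1,205,460
Remaining days: (115 − 111) × $24,050 = $96,200
Accrued per-day damages: $1,205,460 + $96,200 = $1,301,660
Cap: 4% of $5,527,500 = $221,100
Cap at $221,100: $1,301,660 exceeds the cap → $221,100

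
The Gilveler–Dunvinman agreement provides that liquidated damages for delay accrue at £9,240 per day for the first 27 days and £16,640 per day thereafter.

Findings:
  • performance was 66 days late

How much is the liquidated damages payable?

First 27 days: 27 × £9,240 = £249,480
Remaining days: (66 − 27) × £16,640 = £648,960
Accrued per-day damages: £249,480 + £648,960 = £898,440

Liquidated damages: £898,440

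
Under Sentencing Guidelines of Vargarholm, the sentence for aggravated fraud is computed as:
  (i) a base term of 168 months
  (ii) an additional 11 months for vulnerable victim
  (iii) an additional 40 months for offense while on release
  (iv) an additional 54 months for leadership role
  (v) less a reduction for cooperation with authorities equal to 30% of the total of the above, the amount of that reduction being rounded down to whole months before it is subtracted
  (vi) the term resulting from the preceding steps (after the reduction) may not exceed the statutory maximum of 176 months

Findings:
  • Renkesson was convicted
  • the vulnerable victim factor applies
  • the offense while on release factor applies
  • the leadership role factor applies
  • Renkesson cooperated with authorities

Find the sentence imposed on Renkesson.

Vulnerable victim enhancement: +11 months
Offense while on release enhancement: +40 months
Leadership role enhancement: +54 months
Adjusted term: 168 months + 11 months + 40 months + 54 months = 273 months
Cooperation with authorities reduction: 30% of 273 months = 81 months (rounded down)
After reduction: 273 − 81 = 192 months
Cap at 176 months: 192 months exceeds the cap → 176 months

176 months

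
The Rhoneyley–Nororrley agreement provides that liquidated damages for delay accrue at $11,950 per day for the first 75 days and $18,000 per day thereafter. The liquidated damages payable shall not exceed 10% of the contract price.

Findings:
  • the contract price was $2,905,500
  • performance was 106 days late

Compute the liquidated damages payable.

Liquidated damages: $290,550

First 75 days: 75 × $11,950 = $896,250
Remaining days: (106 − 75) × $18,000 = $558,000
Accrued per-day damages: $896,250 + $558,000 = $1,454,250
Cap: 10% of $2,905,500 = $290,550
Cap at $290,550: $1,454,250 exceeds the cap → $290,550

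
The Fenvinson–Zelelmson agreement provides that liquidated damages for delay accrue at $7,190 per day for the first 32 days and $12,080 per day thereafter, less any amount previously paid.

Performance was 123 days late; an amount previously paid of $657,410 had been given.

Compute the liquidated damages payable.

First 32 days: 32 × $7,190 = $230,080
Remaining days: (123 − 32) × $12,080 = $1,099,280
Accrued per-day damages: $230,080 + $1,099,280 = $1,329,360
Less amount previously paid: $1,329,360 − $657,410 = $671,950

Liquidated damages: $671,950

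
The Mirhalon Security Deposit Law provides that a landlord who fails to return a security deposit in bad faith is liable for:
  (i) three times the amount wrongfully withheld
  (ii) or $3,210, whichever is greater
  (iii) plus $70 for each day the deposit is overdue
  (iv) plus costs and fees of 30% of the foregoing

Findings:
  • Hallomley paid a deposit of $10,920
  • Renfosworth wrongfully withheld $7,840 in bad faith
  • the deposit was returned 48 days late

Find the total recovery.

$34,944

Trebled: 3 × $7,840 = $23,520
Minimum $3,210: $23,520 meets the minimum, no increase.
Late-return penalty: 48 × $70 = $3,360
Damages plus late penalty: $23,520 + $3,360 = $26,880
Costs and fees: 30% of $26,880 = $8,064
Total recovery: $26,880 + $8,064 = $34,944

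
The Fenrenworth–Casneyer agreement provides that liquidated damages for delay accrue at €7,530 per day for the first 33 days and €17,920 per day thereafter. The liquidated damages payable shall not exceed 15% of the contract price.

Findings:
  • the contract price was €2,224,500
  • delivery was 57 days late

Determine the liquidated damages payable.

€333,675

First 33 days: 33 × €7,530 = €248,490
Remaining days: (57 − 33) × €17,920 = €430,080
Accrued per-day damages: €248,490 + €430,080 = €678,570
Cap: 15% of €2,224,500 = €333,675
Cap at €333,675: €678,570 exceeds the cap → €333,675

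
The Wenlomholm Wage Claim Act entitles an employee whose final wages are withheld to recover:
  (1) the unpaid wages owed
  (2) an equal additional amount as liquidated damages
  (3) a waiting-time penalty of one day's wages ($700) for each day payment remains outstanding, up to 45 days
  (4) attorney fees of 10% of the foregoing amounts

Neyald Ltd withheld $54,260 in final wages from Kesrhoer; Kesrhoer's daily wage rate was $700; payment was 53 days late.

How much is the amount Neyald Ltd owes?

Liquidated damages (equal amount): $54,260
Penalty days: min(53, 45) = 45
Waiting-time penalty: 45 × $700 = $31,500
Subtotal: $54,260 + $54,260 + $31,500 = $140,020
Attorney fees: 10% of $140,020 = $14,002
Total award: $140,020 + $14,002 = $154,022

Total award: $154,022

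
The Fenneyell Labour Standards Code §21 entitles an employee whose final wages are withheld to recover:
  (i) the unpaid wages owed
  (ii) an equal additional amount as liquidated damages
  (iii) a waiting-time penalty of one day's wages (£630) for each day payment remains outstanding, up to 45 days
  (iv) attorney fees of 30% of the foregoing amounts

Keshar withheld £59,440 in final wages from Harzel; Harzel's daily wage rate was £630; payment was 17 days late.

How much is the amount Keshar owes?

Liquidated damages (equal amount): £59,440
Penalty days: min(17, 45) = 17
Waiting-time penalty: 17 × £630 = £10,710
Subtotal: £59,440 + £59,440 + £10,710 = £129,590
Attorney fees: 30% of £129,590 = £38,877
Total award: £129,590 + £38,877 = £168,467

£168,467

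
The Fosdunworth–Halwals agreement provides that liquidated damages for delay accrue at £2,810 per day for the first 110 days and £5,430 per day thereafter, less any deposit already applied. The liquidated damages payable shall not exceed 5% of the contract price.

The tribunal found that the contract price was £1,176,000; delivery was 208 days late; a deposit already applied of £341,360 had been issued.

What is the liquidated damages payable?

£58,800

First 110 days: 110 × £2,810 = £309,100
Remaining days: (208 − 110) × £5,430 = £532,140
Accrued per-day damages: £309,100 + £532,140 = £841,240
Less deposit already applied: £841,240 − £341,360 = £499,880
Cap: 5% of £1,176,000 = £58,800
Cap at £58,800: £499,880 exceeds the cap → £58,800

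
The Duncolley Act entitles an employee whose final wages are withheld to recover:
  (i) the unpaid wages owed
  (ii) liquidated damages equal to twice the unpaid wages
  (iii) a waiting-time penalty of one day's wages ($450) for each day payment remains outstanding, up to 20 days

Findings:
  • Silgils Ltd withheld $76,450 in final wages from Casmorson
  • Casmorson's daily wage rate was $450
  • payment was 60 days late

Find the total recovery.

Doubled: 2 × $76,450 = $152,900
Penalty days: min(60, 20) = 20
Waiting-time penalty: 20 × $450 = $9,000
Total award: $76,450 + $152,900 + $9,000 = $238,350

$238,350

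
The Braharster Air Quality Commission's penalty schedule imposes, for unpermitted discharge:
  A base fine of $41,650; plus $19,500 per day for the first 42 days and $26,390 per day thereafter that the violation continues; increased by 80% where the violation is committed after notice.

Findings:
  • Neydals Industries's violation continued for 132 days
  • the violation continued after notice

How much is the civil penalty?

First 42 days: 42 × $19,500 = $819,000
Remaining days: (132 − 42) × $26,390 = $2,375,100
Per-day component: $819,000 + $2,375,100 = $3,194,100
Base plus per-day: $41,650 + $3,194,100 = $3,235,750
Enhancement: 80% of $3,235,750 = $2,588,600
Enhanced fine: $3,235,750 + $2,588,600 = $5,824,350

$5,824,350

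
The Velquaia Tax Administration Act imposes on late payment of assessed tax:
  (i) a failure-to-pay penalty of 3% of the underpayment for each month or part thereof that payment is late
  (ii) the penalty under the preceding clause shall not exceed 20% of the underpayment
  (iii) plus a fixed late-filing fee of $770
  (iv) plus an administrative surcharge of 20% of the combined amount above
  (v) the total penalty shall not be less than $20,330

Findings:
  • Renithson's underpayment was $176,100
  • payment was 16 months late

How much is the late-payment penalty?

Accrued rate: 3% × 16 = 48%, capped at 20% → 20%
Failure-to-pay penalty: 20% of $176,100 = $35,220
Penalty before surcharge: $35,220 + $770 = $35,990
Administrative surcharge: 20% of $35,990 = $7,198
Total penalty: $35,990 + $7,198 = $43,188
Minimum $20,330: $43,188 meets the minimum, no increase.

$43,188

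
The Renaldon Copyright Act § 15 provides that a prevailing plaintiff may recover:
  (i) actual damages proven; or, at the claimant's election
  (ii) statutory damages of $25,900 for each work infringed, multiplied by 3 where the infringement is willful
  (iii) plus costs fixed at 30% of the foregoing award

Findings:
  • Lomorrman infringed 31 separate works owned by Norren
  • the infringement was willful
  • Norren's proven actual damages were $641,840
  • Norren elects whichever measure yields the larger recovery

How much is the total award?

Statutory damages: 31 × $25,900 = $802,900
Trebled: 3 × $802,900 = $2,408,700
Greater of actual damages ($641,840) or enhanced statutory damages ($2,408,700): $2,408,700
Costs: 30% of $2,408,700 = $722,610
Award plus costs: $2,408,700 + $722,610 = $3,131,310

$3,131,310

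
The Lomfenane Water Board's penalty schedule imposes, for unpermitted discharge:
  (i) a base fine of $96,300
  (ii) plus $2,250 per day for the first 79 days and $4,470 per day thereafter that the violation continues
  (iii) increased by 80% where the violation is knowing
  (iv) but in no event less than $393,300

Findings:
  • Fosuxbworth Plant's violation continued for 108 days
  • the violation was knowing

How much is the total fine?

First 79 days: 79 × $2,250 = $177,750
Remaining days: (108 − 79) × $4,470 = $129,630
Per-day component: $177,750 + $129,630 = $307,380
Base plus per-day: $96,300 + $307,380 = $403,680
Enhancement: 80% of $403,680 = $322,944
Enhanced fine: $403,680 + $322,944 = $726,624
Minimum $393,300: $726,624 meets the minimum, no increase.

$726,624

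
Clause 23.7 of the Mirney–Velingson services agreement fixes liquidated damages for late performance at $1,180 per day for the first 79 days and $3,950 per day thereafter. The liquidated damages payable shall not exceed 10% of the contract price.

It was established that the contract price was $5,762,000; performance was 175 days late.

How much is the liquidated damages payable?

$472,420

First 79 days: 79 × $1,180 = $93,220
Remaining days: (175 − 79) × $3,950 = $379,200
Accrued per-day damages: $93,220 + $379,200 = $472,420
Cap: 10% of $5,762,000 = $576,200
Cap at $576,200: $472,420 is within the cap, no reduction.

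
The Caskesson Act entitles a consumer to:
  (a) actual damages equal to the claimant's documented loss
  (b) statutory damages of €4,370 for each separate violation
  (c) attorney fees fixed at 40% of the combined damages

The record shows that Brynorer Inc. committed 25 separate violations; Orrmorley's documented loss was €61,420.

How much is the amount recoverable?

Statutory damages: 25 × €4,370 = €109,250
Combined damages: €61,420 + €109,250 = €170,670
Attorney fees: 40% of €170,670 = €68,268
Total recovery: €170,670 + €68,268 = €238,938

€238,938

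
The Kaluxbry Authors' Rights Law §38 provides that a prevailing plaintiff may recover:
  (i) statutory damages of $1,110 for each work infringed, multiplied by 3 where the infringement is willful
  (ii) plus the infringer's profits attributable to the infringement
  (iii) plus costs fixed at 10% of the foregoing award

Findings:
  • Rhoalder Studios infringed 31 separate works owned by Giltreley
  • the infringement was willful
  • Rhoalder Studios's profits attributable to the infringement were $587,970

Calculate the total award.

$760,320

Statutory damages: 31 × $1,110 = $34,410
Trebled: 3 × $34,410 = $103,230
Combined award: $103,230 + $587,970 = $691,200
Costs: 10% of $691,200 = $69,120
Award plus costs: $691,200 + $69,120 = $760,320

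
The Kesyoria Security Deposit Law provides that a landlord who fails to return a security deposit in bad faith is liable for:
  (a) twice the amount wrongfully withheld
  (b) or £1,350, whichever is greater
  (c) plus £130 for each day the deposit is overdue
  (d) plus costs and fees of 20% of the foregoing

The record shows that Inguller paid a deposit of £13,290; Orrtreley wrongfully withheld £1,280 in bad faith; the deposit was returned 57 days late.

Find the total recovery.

Doubled: 2 × £1,280 = £2,560
Minimum £1,350: £2,560 meets the minimum, no increase.
Late-return penalty: 57 × £130 = £7,410
Damages plus late penalty: £2,560 + £7,410 = £9,970
Costs and fees: 20% of £9,970 = £1,994
Total recovery: £9,970 + £1,994 = £11,964

£11,964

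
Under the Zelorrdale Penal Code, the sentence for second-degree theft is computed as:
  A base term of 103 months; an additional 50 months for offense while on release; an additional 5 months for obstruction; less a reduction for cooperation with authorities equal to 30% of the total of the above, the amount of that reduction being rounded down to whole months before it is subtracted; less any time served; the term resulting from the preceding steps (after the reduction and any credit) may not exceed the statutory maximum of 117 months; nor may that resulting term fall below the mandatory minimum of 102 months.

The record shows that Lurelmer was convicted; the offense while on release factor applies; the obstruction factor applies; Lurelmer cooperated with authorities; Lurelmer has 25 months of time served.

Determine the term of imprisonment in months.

102 months

Offense while on release enhancement: +50 months
Obstruction enhancement: +5 months
Adjusted term: 103 months + 50 months + 5 months = 158 months
Cooperation with authorities reduction: 30% of 158 months = 47 months (rounded down)
After reduction: 158 − 47 = 111 months
Less time served: 111 months − 25 months = 86 months
Cap at 117 months: 86 months is within the cap, no reduction.
Minimum 102 months: 86 months is below the minimum → 102 months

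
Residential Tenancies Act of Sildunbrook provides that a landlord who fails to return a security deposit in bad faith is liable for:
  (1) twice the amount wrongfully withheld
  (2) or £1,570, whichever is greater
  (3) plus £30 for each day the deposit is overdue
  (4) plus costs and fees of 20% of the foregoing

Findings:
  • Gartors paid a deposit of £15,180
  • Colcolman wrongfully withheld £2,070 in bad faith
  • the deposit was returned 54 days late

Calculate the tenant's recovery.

£6,912

Doubled: 2 × £2,070 = £4,140
Minimum £1,570: £4,140 meets the minimum, no increase.
Late-return penalty: 54 × £30 = £1,620
Damages plus late penalty: £4,140 + £1,620 = £5,760
Costs and fees: 20% of £5,760 = £1,152
Total recovery: £5,760 + £1,152 = £6,912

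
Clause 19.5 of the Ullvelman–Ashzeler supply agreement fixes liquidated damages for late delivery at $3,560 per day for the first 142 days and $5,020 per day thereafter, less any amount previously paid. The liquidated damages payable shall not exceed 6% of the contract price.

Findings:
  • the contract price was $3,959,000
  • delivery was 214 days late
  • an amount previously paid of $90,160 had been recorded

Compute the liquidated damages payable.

First 142 days: 142 × $3,560 = $505,520
Remaining days: (214 − 142) × $5,020 = $361,440
Accrued per-day damages: $505,520 + $361,440 = $866,960
Less amount previously paid: $866,960 − $90,160 = $776,800
Cap: 6% of $3,959,000 = $237,540
Cap at $237,540: $776,800 exceeds the cap → $237,540

Liquidated damages: $237,540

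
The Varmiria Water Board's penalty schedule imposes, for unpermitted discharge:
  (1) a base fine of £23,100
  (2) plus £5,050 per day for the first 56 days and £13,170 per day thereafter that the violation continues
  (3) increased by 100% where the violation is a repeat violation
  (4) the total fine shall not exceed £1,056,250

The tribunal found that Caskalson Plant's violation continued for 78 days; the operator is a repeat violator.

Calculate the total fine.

Civil penalty: £1,056,250

First 56 days: 56 × £5,050 = £282,800
Remaining days: (78 − 56) × £13,170 = £289,740
Per-day component: £282,800 + £289,740 = £572,540
Base plus per-day: £23,100 + £572,540 = £595,640
Enhancement: 100% of £595,640 = £595,640
Enhanced fine: £595,640 + £595,640 = £1,191,280
Cap at £1,056,250: £1,191,280 exceeds the cap → £1,056,250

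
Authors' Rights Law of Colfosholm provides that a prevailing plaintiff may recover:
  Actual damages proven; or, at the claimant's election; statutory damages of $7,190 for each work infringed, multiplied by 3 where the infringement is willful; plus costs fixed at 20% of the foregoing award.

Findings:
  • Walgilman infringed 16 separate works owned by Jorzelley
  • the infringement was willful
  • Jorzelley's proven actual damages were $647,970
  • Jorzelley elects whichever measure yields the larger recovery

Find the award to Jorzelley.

$777,564

Statutory damages: 16 × $7,190 = $115,040
Trebled: 3 × $115,040 = $345,120
Greater of actual damages ($647,970) or enhanced statutory damages ($345,120): $647,970
Costs: 20% of $647,970 = $129,594
Award plus costs: $647,970 + $129,594 = $777,564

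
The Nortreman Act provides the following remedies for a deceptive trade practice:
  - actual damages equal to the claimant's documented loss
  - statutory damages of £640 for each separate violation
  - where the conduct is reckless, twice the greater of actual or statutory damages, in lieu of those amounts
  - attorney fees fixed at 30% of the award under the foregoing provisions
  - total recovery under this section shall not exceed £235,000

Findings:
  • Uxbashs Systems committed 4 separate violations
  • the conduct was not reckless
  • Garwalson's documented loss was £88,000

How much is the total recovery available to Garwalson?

Statutory damages: 4 × £640 = £2,560
Conduct not reckless: the in-lieu enhancement does not apply.
Actual plus statutory damages: £88,000 + £2,560 = £90,560
Attorney fees: 30% of £90,560 = £27,168
Total before cap: £90,560 + £27,168 = £117,728
Cap at £235,000: £117,728 is within the cap, no reduction.

Total recovery: £117,728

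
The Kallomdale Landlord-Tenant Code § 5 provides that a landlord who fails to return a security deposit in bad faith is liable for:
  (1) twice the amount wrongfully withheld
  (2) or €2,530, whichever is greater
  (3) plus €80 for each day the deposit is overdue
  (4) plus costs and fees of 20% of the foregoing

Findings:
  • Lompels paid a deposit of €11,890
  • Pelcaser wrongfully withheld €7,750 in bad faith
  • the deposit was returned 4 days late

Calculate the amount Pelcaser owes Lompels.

€18,984

Doubled: 2 × €7,750 = €15,500
Minimum €2,530: €15,500 meets the minimum, no increase.
Late-return penalty: 4 × €80 = €320
Damages plus late penalty: €15,500 + €320 = €15,820
Costs and fees: 20% of €15,820 = €3,164
Total recovery: €15,820 + €3,164 = €18,984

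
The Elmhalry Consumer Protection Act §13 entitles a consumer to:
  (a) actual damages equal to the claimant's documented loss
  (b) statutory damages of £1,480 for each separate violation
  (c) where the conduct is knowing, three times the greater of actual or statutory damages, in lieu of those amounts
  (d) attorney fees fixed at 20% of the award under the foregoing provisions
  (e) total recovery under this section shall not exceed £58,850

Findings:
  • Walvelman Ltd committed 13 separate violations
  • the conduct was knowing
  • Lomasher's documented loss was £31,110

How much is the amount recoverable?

£58,850

Statutory damages: 13 × £1,480 = £19,240
Greater of actual damages (£31,110) or statutory damages (£19,240): £31,110
Trebled: 3 × £31,110 = £93,330
Attorney fees: 20% of £93,330 = £18,666
Total before cap: £93,330 + £18,666 = £111,996
Cap at £58,850: £111,996 exceeds the cap → £58,850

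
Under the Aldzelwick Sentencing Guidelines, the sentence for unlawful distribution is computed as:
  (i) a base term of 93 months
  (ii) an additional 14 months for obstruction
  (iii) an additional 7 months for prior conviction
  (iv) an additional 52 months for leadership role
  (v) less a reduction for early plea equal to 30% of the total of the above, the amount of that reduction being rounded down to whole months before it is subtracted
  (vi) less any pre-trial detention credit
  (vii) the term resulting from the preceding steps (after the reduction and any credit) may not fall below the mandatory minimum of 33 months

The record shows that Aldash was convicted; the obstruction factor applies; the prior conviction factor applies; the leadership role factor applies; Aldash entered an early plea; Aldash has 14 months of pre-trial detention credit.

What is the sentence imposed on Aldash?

Obstruction enhancement: +14 months
Prior conviction enhancement: +7 months
Leadership role enhancement: +52 months
Adjusted term: 93 months + 14 months + 7 months + 52 months = 166 months
Early plea reduction: 30% of 166 months = 49 months (rounded down)
After reduction: 166 − 49 = 117 months
Less pre-trial detention credit: 117 months − 14 months = 103 months
Minimum 33 months: 103 months meets the minimum, no increase.

Sentence: 103 months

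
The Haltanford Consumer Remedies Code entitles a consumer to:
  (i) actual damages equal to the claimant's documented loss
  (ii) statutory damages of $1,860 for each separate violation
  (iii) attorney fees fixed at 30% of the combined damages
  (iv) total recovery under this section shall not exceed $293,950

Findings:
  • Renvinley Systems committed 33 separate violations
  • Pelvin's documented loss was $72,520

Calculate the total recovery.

Total recovery: $174,070

Statutory damages: 33 × $1,860 = $61,380
Combined damages: $72,520 + $61,380 = $133,900
Attorney fees: 30% of $133,900 = $40,170
Total before cap: $133,900 + $40,170 = $174,070
Cap at $293,950: $174,070 is within the cap, no reduction.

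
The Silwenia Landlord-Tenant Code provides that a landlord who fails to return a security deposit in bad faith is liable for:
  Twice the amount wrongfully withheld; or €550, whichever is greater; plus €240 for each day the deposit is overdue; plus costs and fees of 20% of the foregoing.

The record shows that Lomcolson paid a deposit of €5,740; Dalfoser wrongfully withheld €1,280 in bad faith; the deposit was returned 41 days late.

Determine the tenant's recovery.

Doubled: 2 × €1,280 = €2,560
Minimum €550: €2,560 meets the minimum, no increase.
Late-return penalty: 41 × €240 = €9,840
Damages plus late penalty: €2,560 + €9,840 = €12,400
Costs and fees: 20% of €12,400 = €2,480
Total recovery: €12,400 + €2,480 = €14,880

€14,880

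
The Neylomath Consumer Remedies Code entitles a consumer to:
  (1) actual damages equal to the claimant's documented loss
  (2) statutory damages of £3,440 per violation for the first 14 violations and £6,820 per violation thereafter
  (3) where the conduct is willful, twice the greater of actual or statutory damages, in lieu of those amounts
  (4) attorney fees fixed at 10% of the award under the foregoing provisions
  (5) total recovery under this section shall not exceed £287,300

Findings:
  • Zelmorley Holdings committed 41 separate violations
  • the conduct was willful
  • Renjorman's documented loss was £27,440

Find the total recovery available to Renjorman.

First 14 violations: 14 × £3,440 = £48,160
Remaining violations: (41 − 14) × £6,820 = £184,140
Statutory damages: £48,160 + £184,140 = £232,300
Greater of actual damages (£27,440) or statutory damages (£232,300): £232,300
Doubled: 2 × £232,300 = £464,600
Attorney fees: 10% of £464,600 = £46,460
Total before cap: £464,600 + £46,460 = £511,060
Cap at £287,300: £511,060 exceeds the cap → £287,300

£287,300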